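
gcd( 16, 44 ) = 4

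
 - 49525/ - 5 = 9905/1=9905.00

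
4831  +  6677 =11508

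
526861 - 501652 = 25209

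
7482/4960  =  1 + 1261/2480= 1.51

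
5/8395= 1/1679= 0.00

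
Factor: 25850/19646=5^2*19^( - 1) = 25/19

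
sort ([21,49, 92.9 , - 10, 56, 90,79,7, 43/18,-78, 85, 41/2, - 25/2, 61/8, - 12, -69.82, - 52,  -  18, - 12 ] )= [ - 78, - 69.82, - 52, - 18,- 25/2  , - 12, - 12, - 10,43/18, 7,61/8,41/2,21, 49, 56, 79,85,90, 92.9] 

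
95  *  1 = 95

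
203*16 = 3248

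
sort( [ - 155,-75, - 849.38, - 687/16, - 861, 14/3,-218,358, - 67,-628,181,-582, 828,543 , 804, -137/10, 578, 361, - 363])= [-861, - 849.38, - 628, - 582,  -  363,-218, - 155, - 75,  -  67,-687/16, - 137/10,14/3,  181 , 358,361, 543, 578,804, 828]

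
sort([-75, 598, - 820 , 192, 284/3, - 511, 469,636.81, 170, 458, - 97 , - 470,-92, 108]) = [-820, - 511, - 470, -97, - 92, - 75,284/3, 108, 170, 192 , 458, 469, 598,636.81]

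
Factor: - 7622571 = -3^1*11^1*101^1*2287^1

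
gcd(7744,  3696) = 176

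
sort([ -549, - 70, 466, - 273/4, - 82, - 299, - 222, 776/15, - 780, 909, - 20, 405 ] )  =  [ - 780,  -  549 , - 299,  -  222, - 82,  -  70, - 273/4, - 20, 776/15,405, 466, 909]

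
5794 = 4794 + 1000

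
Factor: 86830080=2^10*3^1*5^1*5653^1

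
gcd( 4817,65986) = 1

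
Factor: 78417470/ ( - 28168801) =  - 2^1*5^1 * 31^( - 1) * 67^1*117041^1 * 908671^( - 1 ) 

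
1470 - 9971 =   -  8501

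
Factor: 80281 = 43^1*1867^1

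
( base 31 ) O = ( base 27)o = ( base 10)24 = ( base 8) 30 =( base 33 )O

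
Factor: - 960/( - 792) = 40/33 = 2^3*3^( - 1)*5^1 * 11^ (  -  1 ) 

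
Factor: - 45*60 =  - 2^2*3^3* 5^2 = -2700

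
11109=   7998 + 3111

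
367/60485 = 367/60485 = 0.01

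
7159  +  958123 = 965282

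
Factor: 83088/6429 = 2^4*3^1*577^1*2143^( - 1) = 27696/2143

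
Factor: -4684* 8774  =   - 41097416 = -2^3*41^1*107^1*1171^1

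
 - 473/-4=118 + 1/4  =  118.25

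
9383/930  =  10 + 83/930 = 10.09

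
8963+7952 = 16915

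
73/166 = 73/166 = 0.44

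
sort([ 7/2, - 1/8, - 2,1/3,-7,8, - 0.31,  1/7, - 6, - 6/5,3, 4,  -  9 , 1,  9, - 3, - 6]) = [- 9, - 7, - 6, - 6, - 3, - 2,-6/5, - 0.31,  -  1/8,1/7, 1/3, 1, 3  ,  7/2,4,8,9] 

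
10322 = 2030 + 8292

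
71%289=71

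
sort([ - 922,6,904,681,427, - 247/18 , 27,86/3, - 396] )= [ - 922, - 396, - 247/18, 6,27 , 86/3, 427 , 681, 904]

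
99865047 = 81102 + 99783945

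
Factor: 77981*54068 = 4216276708 = 2^2* 7^1*29^1 * 1931^1 * 2689^1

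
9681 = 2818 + 6863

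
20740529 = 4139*5011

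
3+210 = 213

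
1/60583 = 1/60583 = 0.00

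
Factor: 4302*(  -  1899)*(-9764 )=2^3*3^4*211^1*239^1 * 2441^1 = 79766978472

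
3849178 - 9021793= - 5172615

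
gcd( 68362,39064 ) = 9766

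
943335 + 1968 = 945303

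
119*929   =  110551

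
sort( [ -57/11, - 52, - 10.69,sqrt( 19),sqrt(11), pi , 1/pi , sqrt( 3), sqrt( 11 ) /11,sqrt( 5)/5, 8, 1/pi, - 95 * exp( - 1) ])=[-52, - 95*  exp( - 1), - 10.69, - 57/11, sqrt( 11 ) /11, 1/pi, 1/pi,sqrt( 5)/5, sqrt( 3), pi, sqrt( 11 ) , sqrt(19),8] 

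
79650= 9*8850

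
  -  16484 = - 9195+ - 7289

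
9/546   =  3/182=0.02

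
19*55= 1045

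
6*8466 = 50796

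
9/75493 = 9/75493 = 0.00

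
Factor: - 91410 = -2^1*3^1*5^1*11^1 * 277^1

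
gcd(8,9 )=1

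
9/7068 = 3/2356= 0.00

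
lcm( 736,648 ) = 59616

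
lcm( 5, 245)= 245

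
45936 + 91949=137885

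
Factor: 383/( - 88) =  - 2^( - 3)*11^( - 1 )*383^1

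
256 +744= 1000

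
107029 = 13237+93792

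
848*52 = 44096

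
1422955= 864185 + 558770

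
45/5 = 9 = 9.00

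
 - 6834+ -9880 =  - 16714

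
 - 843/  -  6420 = 281/2140 = 0.13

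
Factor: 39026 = 2^1*13^1*19^1*79^1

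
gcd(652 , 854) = 2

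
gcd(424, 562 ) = 2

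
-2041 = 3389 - 5430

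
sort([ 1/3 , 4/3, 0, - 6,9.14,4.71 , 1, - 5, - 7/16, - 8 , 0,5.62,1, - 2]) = [ - 8 , - 6,-5 ,  -  2, - 7/16,0,0,  1/3 , 1, 1 , 4/3, 4.71, 5.62,9.14]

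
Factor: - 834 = - 2^1*3^1 * 139^1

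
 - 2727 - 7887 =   -  10614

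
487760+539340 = 1027100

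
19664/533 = 36 + 476/533 = 36.89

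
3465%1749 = 1716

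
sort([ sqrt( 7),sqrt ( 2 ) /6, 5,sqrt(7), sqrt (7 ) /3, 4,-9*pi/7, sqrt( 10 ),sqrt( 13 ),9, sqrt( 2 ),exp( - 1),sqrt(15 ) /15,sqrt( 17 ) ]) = [ - 9 * pi/7, sqrt(2)/6, sqrt ( 15)/15, exp(-1), sqrt( 7)/3,  sqrt( 2 ), sqrt(7), sqrt( 7 ),  sqrt(10 ),sqrt( 13 ), 4,sqrt( 17 ), 5,9 ]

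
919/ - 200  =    -  5 + 81/200 = -4.59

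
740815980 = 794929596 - 54113616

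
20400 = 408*50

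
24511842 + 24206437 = 48718279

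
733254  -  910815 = - 177561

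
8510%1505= 985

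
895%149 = 1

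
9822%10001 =9822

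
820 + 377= 1197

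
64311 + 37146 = 101457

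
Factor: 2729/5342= 2^(-1 )*2671^( - 1) * 2729^1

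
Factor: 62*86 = 2^2*31^1*43^1 = 5332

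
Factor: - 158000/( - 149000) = 158/149 = 2^1*79^1*149^(- 1)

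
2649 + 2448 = 5097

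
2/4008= 1/2004 = 0.00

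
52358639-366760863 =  - 314402224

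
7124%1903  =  1415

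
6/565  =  6/565 = 0.01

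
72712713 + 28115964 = 100828677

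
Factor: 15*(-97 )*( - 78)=2^1*3^2 * 5^1*13^1 * 97^1 = 113490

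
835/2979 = 835/2979 = 0.28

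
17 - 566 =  - 549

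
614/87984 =307/43992 =0.01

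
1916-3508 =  - 1592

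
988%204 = 172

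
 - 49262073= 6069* (-8117) 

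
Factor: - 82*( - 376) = 2^4*41^1*47^1 = 30832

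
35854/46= 779+10/23 = 779.43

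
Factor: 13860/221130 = 2^1*3^( - 3)*11^1*13^(  -  1) = 22/351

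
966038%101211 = 55139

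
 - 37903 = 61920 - 99823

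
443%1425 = 443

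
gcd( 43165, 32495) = 485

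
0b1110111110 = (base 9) 1274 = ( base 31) US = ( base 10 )958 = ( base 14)4C6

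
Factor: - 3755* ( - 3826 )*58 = 2^2*5^1*29^1*751^1*1913^1 = 833264540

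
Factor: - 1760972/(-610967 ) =2^2*7^ (-1) * 23^1  *  19141^1*87281^( - 1) 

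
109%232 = 109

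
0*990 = 0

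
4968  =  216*23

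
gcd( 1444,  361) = 361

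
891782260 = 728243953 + 163538307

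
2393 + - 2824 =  - 431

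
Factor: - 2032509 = -3^1*149^1*4547^1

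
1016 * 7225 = 7340600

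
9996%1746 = 1266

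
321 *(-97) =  - 31137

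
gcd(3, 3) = 3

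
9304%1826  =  174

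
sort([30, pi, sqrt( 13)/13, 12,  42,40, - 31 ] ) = [ - 31, sqrt( 13 )/13 , pi, 12,30, 40, 42]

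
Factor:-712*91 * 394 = -2^4*7^1 * 13^1* 89^1 * 197^1 =- 25528048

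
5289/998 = 5289/998 = 5.30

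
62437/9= 62437/9 = 6937.44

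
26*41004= 1066104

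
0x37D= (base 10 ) 893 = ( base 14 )47B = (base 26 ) 189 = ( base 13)539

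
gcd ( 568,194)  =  2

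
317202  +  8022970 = 8340172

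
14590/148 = 98+43/74=98.58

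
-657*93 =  - 61101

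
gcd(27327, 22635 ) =3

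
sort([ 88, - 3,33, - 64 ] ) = [ - 64, - 3,33,88]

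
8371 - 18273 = - 9902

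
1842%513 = 303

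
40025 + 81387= 121412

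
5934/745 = 7 + 719/745 = 7.97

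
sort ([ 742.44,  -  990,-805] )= [-990, - 805, 742.44 ]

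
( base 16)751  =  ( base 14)97B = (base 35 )1ii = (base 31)1TD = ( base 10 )1873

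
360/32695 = 72/6539  =  0.01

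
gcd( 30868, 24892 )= 4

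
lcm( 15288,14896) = 580944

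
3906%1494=918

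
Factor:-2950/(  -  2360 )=5/4 = 2^( - 2)*5^1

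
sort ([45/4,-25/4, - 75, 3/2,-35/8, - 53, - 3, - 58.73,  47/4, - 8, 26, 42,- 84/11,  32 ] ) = [ - 75, - 58.73, - 53,-8,  -  84/11,-25/4,-35/8,  -  3,3/2, 45/4, 47/4,26,32, 42 ] 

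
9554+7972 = 17526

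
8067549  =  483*16703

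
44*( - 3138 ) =  -  138072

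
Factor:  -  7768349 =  - 7768349^1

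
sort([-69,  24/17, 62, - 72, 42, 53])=[-72,-69, 24/17, 42, 53, 62 ] 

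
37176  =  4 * 9294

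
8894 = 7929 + 965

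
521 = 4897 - 4376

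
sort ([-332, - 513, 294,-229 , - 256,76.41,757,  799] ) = [ - 513, - 332,-256, - 229,76.41, 294,757  ,  799 ]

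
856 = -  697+1553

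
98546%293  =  98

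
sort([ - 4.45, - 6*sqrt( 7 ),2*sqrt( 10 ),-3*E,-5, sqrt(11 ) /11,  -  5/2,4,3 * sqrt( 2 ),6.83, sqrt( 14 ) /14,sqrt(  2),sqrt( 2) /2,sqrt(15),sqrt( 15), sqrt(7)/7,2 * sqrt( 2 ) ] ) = [-6*sqrt( 7 ), - 3*E, - 5, - 4.45,  -  5/2,sqrt (14) /14,sqrt(11)/11,sqrt( 7)/7,sqrt (2 ) /2,sqrt (2 ),2*sqrt( 2 ),sqrt( 15),  sqrt( 15),  4, 3*sqrt(2 ), 2*sqrt( 10 ),6.83 ]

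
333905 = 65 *5137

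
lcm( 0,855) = 0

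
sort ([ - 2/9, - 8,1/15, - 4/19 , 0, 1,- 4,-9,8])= [ - 9, - 8, - 4, - 2/9, - 4/19,  0, 1/15, 1 , 8 ] 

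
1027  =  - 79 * (-13 ) 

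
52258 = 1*52258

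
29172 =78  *374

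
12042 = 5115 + 6927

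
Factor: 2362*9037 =21345394 = 2^1 * 7^1*  1181^1*1291^1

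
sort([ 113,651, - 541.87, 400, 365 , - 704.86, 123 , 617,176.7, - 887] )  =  [ - 887, - 704.86, - 541.87 , 113, 123, 176.7 , 365, 400,617 , 651]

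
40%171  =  40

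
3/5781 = 1/1927 = 0.00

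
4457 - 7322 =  - 2865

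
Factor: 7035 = 3^1*5^1*7^1*67^1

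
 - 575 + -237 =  - 812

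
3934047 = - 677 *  ( - 5811 ) 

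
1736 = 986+750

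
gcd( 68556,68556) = 68556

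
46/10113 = 46/10113 = 0.00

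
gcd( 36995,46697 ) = 49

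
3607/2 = 1803+1/2 = 1803.50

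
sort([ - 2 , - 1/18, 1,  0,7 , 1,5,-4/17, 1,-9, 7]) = [ - 9,-2,-4/17, - 1/18, 0,1, 1, 1, 5, 7,7]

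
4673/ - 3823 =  - 4673/3823 = - 1.22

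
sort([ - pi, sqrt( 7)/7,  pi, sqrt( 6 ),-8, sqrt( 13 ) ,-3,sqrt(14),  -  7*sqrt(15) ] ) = [ - 7*sqrt( 15), -8 , - pi, - 3,sqrt ( 7 ) /7 , sqrt( 6),pi,sqrt( 13),sqrt( 14)] 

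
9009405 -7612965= 1396440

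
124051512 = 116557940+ 7493572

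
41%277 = 41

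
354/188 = 177/94 = 1.88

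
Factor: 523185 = 3^1*5^1*13^1*2683^1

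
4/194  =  2/97  =  0.02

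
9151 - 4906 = 4245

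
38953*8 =311624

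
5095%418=79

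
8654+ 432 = 9086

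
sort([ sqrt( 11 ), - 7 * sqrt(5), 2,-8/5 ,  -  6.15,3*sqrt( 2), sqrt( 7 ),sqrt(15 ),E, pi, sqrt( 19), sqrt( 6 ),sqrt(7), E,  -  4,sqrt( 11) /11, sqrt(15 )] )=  [-7*sqrt( 5), - 6.15,-4,-8/5, sqrt( 11 )/11, 2,sqrt( 6) , sqrt( 7 ), sqrt (7 ), E,  E,pi, sqrt( 11), sqrt( 15 ), sqrt( 15),3 * sqrt( 2 ), sqrt ( 19 )]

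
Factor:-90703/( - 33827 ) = 33827^ ( - 1) *90703^1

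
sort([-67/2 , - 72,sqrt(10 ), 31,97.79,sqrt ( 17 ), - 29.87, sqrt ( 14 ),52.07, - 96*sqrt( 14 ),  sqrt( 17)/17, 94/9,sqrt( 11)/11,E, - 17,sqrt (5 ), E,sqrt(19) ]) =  [ - 96*sqrt( 14), - 72, - 67/2, - 29.87, - 17,sqrt( 17 )/17,sqrt( 11 )/11,sqrt(5 ),E , E, sqrt( 10 ),  sqrt( 14 ),sqrt( 17),sqrt( 19),94/9 , 31,52.07,97.79] 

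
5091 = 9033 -3942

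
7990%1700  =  1190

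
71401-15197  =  56204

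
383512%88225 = 30612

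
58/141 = 58/141 = 0.41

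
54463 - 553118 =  - 498655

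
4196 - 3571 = 625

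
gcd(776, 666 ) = 2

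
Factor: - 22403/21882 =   -  43/42 = - 2^( - 1 )*3^(  -  1)*7^( - 1 )*43^1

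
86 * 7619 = 655234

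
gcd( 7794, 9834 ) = 6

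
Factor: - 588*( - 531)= 2^2 * 3^3*7^2*59^1 = 312228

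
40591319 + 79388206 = 119979525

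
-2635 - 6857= - 9492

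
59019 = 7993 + 51026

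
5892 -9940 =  -4048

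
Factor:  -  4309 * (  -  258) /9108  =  185287/1518 = 2^( - 1 )*3^( - 1 )*11^( - 1)*23^(  -  1)*31^1*43^1 * 139^1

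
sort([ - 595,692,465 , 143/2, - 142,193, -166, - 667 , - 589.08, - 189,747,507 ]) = [ - 667, - 595, - 589.08  , - 189,-166, - 142,143/2,  193,465,507 , 692,747 ] 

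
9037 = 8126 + 911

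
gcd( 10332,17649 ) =9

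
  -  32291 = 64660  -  96951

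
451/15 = 30+1/15 = 30.07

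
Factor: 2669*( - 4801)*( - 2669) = 34200216361 =17^2*157^2*4801^1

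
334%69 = 58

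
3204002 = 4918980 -1714978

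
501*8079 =4047579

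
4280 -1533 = 2747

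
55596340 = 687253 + 54909087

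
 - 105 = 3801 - 3906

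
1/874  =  1/874 = 0.00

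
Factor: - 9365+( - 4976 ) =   -  14341^1 = - 14341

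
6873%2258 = 99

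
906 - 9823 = - 8917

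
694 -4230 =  - 3536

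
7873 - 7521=352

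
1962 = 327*6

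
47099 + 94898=141997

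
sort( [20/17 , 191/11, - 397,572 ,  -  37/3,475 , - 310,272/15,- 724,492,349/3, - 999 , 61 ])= [ - 999 , - 724, - 397 , -310,-37/3,  20/17, 191/11 , 272/15,61 , 349/3 , 475 , 492 , 572] 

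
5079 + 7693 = 12772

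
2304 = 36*64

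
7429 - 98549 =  - 91120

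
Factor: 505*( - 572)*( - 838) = 2^3*5^1 * 11^1*13^1*101^1*419^1=242064680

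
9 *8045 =72405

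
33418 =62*539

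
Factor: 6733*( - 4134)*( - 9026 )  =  2^2* 3^1*13^1* 53^1*4513^1*6733^1 =251231687772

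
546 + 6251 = 6797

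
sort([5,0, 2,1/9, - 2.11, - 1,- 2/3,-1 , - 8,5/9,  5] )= [ - 8, - 2.11, - 1, - 1 , - 2/3,0 , 1/9 , 5/9,2 , 5 , 5 ]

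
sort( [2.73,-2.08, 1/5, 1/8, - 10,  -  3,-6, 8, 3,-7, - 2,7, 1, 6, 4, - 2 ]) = [ - 10, - 7, - 6,-3, - 2.08, - 2, - 2,1/8, 1/5, 1, 2.73, 3, 4, 6,7, 8]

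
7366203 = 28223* 261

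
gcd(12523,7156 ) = 1789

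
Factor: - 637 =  - 7^2*13^1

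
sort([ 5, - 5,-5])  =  [ - 5,  -  5, 5]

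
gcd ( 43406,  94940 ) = 2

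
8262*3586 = 29627532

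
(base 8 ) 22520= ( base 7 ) 36564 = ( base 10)9552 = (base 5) 301202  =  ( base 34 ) 88W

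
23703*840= 19910520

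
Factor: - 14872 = - 2^3*11^1*13^2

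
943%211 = 99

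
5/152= 5/152 = 0.03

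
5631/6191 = 5631/6191=0.91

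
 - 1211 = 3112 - 4323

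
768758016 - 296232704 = 472525312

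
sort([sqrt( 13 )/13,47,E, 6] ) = [ sqrt( 13)/13,E,6,47 ]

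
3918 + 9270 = 13188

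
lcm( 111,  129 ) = 4773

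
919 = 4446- 3527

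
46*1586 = 72956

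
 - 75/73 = -75/73= - 1.03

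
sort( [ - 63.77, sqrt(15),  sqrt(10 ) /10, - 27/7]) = [ - 63.77, - 27/7, sqrt( 10) /10,sqrt(15)]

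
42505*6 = 255030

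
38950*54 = 2103300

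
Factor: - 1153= - 1153^1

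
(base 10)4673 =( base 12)2855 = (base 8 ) 11101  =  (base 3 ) 20102002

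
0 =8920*0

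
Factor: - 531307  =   - 7^3*1549^1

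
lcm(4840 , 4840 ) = 4840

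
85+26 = 111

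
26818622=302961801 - 276143179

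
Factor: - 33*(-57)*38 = 71478 =2^1*3^2*11^1*19^2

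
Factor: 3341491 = 53^1*67^1*941^1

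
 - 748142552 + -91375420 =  - 839517972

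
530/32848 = 265/16424  =  0.02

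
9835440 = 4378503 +5456937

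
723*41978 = 30350094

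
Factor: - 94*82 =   -  2^2*41^1 *47^1 = - 7708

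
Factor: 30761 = 19^1*1619^1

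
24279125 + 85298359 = 109577484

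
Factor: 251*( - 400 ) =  - 2^4* 5^2* 251^1 = - 100400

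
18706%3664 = 386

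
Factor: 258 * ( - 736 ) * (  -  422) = 2^7*3^1 * 23^1*43^1*211^1 = 80132736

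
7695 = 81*95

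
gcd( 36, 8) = 4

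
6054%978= 186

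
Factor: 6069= 3^1*7^1*17^2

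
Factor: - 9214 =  - 2^1*17^1*271^1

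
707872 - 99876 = 607996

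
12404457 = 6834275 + 5570182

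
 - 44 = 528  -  572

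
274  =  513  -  239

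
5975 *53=316675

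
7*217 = 1519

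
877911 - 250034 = 627877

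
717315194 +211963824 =929279018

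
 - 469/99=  - 5+26/99 = - 4.74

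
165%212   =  165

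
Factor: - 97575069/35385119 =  - 3^1*  7^( - 1) * 11^( - 2 ) * 41777^ ( - 1)*32525023^1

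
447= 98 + 349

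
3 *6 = 18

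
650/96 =6 + 37/48 = 6.77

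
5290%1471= 877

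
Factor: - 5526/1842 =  - 3^1 = - 3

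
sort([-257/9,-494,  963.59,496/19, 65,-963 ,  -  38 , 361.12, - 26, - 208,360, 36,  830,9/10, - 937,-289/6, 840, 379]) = [-963, - 937, - 494, - 208, -289/6, - 38,-257/9,- 26 , 9/10, 496/19, 36, 65, 360, 361.12,379, 830,  840,963.59 ] 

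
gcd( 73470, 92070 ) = 930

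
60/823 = 60/823=0.07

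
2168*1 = 2168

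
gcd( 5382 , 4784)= 598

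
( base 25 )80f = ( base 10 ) 5015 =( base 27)6NK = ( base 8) 11627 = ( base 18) F8B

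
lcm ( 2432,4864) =4864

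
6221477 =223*27899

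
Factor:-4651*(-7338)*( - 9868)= - 2^3*3^1*1223^1 * 2467^1*4651^1= - 336785346984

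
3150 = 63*50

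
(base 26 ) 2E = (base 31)24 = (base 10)66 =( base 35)1V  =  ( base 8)102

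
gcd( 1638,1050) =42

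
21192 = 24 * 883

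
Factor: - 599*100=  - 2^2 *5^2*599^1 = - 59900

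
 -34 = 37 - 71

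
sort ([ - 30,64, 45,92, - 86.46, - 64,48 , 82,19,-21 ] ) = [ - 86.46, - 64, -30, - 21,19, 45,48,  64, 82, 92]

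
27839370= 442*62985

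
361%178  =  5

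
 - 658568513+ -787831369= - 1446399882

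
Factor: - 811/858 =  - 2^( - 1)*3^( - 1 ) * 11^( - 1)*13^( - 1 ) * 811^1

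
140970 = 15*9398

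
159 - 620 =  -461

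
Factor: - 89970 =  - 2^1*3^1*5^1*2999^1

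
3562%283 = 166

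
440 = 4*110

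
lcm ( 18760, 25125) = 1407000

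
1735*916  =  1589260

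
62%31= 0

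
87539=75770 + 11769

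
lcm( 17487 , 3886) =34974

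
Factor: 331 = 331^1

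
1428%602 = 224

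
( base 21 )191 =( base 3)212101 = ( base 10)631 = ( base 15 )2C1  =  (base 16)277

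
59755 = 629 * 95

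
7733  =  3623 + 4110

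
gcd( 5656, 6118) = 14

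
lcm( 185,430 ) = 15910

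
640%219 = 202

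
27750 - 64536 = -36786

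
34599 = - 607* ( - 57)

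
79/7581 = 79/7581=0.01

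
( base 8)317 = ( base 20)a7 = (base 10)207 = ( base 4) 3033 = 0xcf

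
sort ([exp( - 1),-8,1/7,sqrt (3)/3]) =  [-8,  1/7,  exp(-1 ),sqrt( 3 ) /3]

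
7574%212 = 154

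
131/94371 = 131/94371 = 0.00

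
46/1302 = 23/651 = 0.04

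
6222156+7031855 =13254011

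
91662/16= 45831/8 = 5728.88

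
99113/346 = 286 + 157/346 = 286.45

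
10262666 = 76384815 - 66122149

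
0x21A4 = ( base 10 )8612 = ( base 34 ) 7FA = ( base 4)2012210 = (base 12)4b98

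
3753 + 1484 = 5237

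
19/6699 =19/6699  =  0.00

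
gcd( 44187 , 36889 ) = 1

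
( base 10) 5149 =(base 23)9gk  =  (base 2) 1010000011101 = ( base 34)4ff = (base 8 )12035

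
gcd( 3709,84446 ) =1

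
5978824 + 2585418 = 8564242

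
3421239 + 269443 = 3690682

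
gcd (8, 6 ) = 2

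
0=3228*0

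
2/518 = 1/259=0.00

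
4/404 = 1/101 = 0.01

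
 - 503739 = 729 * ( - 691)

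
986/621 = 986/621 = 1.59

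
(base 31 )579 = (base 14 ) 1B95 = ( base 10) 5031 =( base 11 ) 3864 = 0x13a7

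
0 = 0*16952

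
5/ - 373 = -5/373 = - 0.01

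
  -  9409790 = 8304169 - 17713959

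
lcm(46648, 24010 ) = 1632680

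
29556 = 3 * 9852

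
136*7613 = 1035368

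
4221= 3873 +348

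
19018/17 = 1118+12/17 = 1118.71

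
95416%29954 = 5554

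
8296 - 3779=4517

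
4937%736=521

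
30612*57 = 1744884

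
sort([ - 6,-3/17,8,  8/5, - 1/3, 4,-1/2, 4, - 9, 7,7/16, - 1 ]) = [-9,-6,-1, - 1/2,  -  1/3, -3/17 , 7/16, 8/5 , 4,4,  7,8 ] 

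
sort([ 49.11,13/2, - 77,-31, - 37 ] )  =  [-77, - 37, - 31,13/2, 49.11 ] 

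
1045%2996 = 1045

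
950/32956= 475/16478=0.03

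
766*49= 37534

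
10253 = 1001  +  9252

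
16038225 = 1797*8925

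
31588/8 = 3948 + 1/2 = 3948.50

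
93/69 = 31/23=1.35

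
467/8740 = 467/8740= 0.05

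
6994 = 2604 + 4390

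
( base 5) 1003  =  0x80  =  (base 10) 128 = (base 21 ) 62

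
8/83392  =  1/10424   =  0.00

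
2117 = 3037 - 920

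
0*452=0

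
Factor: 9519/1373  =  3^1*19^1 *167^1* 1373^(-1)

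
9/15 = 3/5 = 0.60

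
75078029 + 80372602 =155450631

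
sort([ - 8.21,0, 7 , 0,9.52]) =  [ - 8.21,0,0, 7, 9.52 ]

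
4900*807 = 3954300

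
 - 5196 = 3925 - 9121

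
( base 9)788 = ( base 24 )12N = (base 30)LH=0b1010000111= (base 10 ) 647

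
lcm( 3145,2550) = 94350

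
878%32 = 14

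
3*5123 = 15369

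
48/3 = 16=16.00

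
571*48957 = 27954447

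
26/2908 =13/1454 =0.01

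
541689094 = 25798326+515890768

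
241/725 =241/725 = 0.33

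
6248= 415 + 5833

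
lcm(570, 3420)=3420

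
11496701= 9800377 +1696324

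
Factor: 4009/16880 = 19/80 =2^ (-4)*5^( - 1 )*19^1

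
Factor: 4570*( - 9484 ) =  - 2^3*5^1  *457^1*2371^1=- 43341880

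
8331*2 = 16662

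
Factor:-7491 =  - 3^1*11^1*227^1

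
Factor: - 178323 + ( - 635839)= - 2^1 * 43^1 * 9467^1 = -814162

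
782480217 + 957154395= 1739634612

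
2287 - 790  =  1497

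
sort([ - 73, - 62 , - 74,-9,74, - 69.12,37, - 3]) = [ -74  ,  -  73, - 69.12,-62,-9 ,-3, 37,74]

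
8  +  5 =13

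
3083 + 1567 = 4650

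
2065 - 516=1549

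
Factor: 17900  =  2^2*5^2*179^1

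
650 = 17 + 633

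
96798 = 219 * 442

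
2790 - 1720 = 1070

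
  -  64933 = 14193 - 79126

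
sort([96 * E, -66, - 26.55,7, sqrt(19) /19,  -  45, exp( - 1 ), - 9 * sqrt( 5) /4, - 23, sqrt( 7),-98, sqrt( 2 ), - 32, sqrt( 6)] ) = [  -  98, - 66,-45,-32,-26.55, - 23,  -  9*sqrt( 5)/4, sqrt( 19) /19 , exp( - 1 ), sqrt ( 2), sqrt( 6 ),  sqrt( 7 ), 7, 96*E]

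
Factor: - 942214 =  - 2^1*7^1*13^1*31^1*167^1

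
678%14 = 6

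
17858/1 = 17858 = 17858.00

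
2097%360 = 297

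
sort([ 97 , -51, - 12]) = [-51, - 12, 97 ] 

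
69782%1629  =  1364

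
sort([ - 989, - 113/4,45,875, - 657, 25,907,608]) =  [ - 989, - 657, -113/4, 25,45,608, 875, 907 ]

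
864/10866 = 144/1811 = 0.08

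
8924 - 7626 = 1298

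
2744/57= 48 + 8/57 = 48.14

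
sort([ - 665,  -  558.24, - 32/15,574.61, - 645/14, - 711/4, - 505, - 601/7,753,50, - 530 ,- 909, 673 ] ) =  [ - 909 , - 665 , - 558.24, - 530, - 505, - 711/4, - 601/7,-645/14, - 32/15,50, 574.61, 673,753]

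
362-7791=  - 7429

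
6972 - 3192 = 3780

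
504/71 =504/71 = 7.10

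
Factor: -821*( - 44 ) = 2^2 *11^1 * 821^1 = 36124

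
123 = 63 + 60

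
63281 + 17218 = 80499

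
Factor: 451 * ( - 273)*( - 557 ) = 3^1*7^1 * 11^1*13^1 * 41^1*557^1 = 68579511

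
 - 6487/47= -6487/47 = - 138.02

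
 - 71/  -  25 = 2 + 21/25 =2.84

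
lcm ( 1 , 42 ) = 42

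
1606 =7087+  -  5481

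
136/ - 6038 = - 1 + 2951/3019 = - 0.02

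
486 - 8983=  - 8497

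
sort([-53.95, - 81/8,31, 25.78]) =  [ - 53.95,  -  81/8,25.78,  31]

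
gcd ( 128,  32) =32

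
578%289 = 0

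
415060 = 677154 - 262094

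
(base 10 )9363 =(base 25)EOD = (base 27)CML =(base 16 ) 2493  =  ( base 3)110211210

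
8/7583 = 8/7583 = 0.00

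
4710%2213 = 284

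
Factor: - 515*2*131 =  - 2^1*5^1*103^1*131^1 = - 134930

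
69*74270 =5124630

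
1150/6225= 46/249 = 0.18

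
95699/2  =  47849  +  1/2= 47849.50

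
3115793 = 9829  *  317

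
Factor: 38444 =2^2*7^1 * 1373^1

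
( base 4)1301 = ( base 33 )3e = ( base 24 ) 4h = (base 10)113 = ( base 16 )71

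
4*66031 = 264124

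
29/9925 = 29/9925 =0.00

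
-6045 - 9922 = - 15967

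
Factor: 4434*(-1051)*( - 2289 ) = 2^1*3^2*7^1*109^1*739^1*1051^1 = 10667046726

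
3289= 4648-1359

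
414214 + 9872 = 424086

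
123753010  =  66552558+57200452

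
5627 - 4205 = 1422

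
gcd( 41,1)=1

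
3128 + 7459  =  10587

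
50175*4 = 200700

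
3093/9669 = 1031/3223 = 0.32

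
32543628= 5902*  5514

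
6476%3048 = 380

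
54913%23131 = 8651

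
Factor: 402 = 2^1*3^1*67^1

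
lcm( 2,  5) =10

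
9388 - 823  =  8565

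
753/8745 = 251/2915 = 0.09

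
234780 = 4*58695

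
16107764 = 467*34492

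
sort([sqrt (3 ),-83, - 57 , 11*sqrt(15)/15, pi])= [  -  83, - 57, sqrt(3 ), 11*sqrt(15)/15, pi] 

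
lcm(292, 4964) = 4964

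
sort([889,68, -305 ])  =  [ -305,68, 889]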